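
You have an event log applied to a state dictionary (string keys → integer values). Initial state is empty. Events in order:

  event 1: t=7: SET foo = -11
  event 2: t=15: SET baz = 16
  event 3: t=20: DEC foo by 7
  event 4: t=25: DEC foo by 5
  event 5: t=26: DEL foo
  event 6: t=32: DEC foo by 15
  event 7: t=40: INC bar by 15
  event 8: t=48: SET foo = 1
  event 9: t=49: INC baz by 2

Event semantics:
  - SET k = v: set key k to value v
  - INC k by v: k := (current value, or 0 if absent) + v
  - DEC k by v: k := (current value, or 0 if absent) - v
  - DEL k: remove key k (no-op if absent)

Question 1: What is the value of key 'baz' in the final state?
Track key 'baz' through all 9 events:
  event 1 (t=7: SET foo = -11): baz unchanged
  event 2 (t=15: SET baz = 16): baz (absent) -> 16
  event 3 (t=20: DEC foo by 7): baz unchanged
  event 4 (t=25: DEC foo by 5): baz unchanged
  event 5 (t=26: DEL foo): baz unchanged
  event 6 (t=32: DEC foo by 15): baz unchanged
  event 7 (t=40: INC bar by 15): baz unchanged
  event 8 (t=48: SET foo = 1): baz unchanged
  event 9 (t=49: INC baz by 2): baz 16 -> 18
Final: baz = 18

Answer: 18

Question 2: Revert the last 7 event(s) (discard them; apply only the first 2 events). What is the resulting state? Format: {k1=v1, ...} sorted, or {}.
Answer: {baz=16, foo=-11}

Derivation:
Keep first 2 events (discard last 7):
  after event 1 (t=7: SET foo = -11): {foo=-11}
  after event 2 (t=15: SET baz = 16): {baz=16, foo=-11}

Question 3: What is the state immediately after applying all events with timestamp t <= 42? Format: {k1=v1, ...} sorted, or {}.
Apply events with t <= 42 (7 events):
  after event 1 (t=7: SET foo = -11): {foo=-11}
  after event 2 (t=15: SET baz = 16): {baz=16, foo=-11}
  after event 3 (t=20: DEC foo by 7): {baz=16, foo=-18}
  after event 4 (t=25: DEC foo by 5): {baz=16, foo=-23}
  after event 5 (t=26: DEL foo): {baz=16}
  after event 6 (t=32: DEC foo by 15): {baz=16, foo=-15}
  after event 7 (t=40: INC bar by 15): {bar=15, baz=16, foo=-15}

Answer: {bar=15, baz=16, foo=-15}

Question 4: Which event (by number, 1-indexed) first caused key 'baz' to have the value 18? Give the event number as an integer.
Looking for first event where baz becomes 18:
  event 2: baz = 16
  event 3: baz = 16
  event 4: baz = 16
  event 5: baz = 16
  event 6: baz = 16
  event 7: baz = 16
  event 8: baz = 16
  event 9: baz 16 -> 18  <-- first match

Answer: 9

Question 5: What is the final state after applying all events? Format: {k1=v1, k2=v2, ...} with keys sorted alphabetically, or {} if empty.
  after event 1 (t=7: SET foo = -11): {foo=-11}
  after event 2 (t=15: SET baz = 16): {baz=16, foo=-11}
  after event 3 (t=20: DEC foo by 7): {baz=16, foo=-18}
  after event 4 (t=25: DEC foo by 5): {baz=16, foo=-23}
  after event 5 (t=26: DEL foo): {baz=16}
  after event 6 (t=32: DEC foo by 15): {baz=16, foo=-15}
  after event 7 (t=40: INC bar by 15): {bar=15, baz=16, foo=-15}
  after event 8 (t=48: SET foo = 1): {bar=15, baz=16, foo=1}
  after event 9 (t=49: INC baz by 2): {bar=15, baz=18, foo=1}

Answer: {bar=15, baz=18, foo=1}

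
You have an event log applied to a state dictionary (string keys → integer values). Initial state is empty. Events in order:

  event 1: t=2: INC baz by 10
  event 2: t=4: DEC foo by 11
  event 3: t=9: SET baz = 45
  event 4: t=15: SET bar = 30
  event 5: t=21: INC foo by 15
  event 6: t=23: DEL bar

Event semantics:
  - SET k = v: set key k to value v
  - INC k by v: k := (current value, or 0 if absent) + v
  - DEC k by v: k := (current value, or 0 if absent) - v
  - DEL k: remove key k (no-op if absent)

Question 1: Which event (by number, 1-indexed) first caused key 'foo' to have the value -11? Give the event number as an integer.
Answer: 2

Derivation:
Looking for first event where foo becomes -11:
  event 2: foo (absent) -> -11  <-- first match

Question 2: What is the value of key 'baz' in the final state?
Answer: 45

Derivation:
Track key 'baz' through all 6 events:
  event 1 (t=2: INC baz by 10): baz (absent) -> 10
  event 2 (t=4: DEC foo by 11): baz unchanged
  event 3 (t=9: SET baz = 45): baz 10 -> 45
  event 4 (t=15: SET bar = 30): baz unchanged
  event 5 (t=21: INC foo by 15): baz unchanged
  event 6 (t=23: DEL bar): baz unchanged
Final: baz = 45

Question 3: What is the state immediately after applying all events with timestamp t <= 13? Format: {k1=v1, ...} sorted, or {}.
Answer: {baz=45, foo=-11}

Derivation:
Apply events with t <= 13 (3 events):
  after event 1 (t=2: INC baz by 10): {baz=10}
  after event 2 (t=4: DEC foo by 11): {baz=10, foo=-11}
  after event 3 (t=9: SET baz = 45): {baz=45, foo=-11}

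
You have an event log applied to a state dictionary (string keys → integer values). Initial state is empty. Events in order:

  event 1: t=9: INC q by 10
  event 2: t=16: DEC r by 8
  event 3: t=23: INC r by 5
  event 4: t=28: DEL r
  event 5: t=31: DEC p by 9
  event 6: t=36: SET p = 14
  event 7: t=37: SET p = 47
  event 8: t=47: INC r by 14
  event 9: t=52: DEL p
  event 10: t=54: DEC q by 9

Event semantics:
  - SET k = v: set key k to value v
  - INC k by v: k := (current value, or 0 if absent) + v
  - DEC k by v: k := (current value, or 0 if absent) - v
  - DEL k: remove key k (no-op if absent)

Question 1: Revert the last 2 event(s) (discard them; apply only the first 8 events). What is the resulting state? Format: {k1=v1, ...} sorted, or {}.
Answer: {p=47, q=10, r=14}

Derivation:
Keep first 8 events (discard last 2):
  after event 1 (t=9: INC q by 10): {q=10}
  after event 2 (t=16: DEC r by 8): {q=10, r=-8}
  after event 3 (t=23: INC r by 5): {q=10, r=-3}
  after event 4 (t=28: DEL r): {q=10}
  after event 5 (t=31: DEC p by 9): {p=-9, q=10}
  after event 6 (t=36: SET p = 14): {p=14, q=10}
  after event 7 (t=37: SET p = 47): {p=47, q=10}
  after event 8 (t=47: INC r by 14): {p=47, q=10, r=14}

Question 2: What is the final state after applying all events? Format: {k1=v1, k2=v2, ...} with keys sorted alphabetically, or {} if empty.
Answer: {q=1, r=14}

Derivation:
  after event 1 (t=9: INC q by 10): {q=10}
  after event 2 (t=16: DEC r by 8): {q=10, r=-8}
  after event 3 (t=23: INC r by 5): {q=10, r=-3}
  after event 4 (t=28: DEL r): {q=10}
  after event 5 (t=31: DEC p by 9): {p=-9, q=10}
  after event 6 (t=36: SET p = 14): {p=14, q=10}
  after event 7 (t=37: SET p = 47): {p=47, q=10}
  after event 8 (t=47: INC r by 14): {p=47, q=10, r=14}
  after event 9 (t=52: DEL p): {q=10, r=14}
  after event 10 (t=54: DEC q by 9): {q=1, r=14}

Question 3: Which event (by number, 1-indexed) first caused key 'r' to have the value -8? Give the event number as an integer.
Answer: 2

Derivation:
Looking for first event where r becomes -8:
  event 2: r (absent) -> -8  <-- first match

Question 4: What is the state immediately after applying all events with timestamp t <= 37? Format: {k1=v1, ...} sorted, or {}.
Apply events with t <= 37 (7 events):
  after event 1 (t=9: INC q by 10): {q=10}
  after event 2 (t=16: DEC r by 8): {q=10, r=-8}
  after event 3 (t=23: INC r by 5): {q=10, r=-3}
  after event 4 (t=28: DEL r): {q=10}
  after event 5 (t=31: DEC p by 9): {p=-9, q=10}
  after event 6 (t=36: SET p = 14): {p=14, q=10}
  after event 7 (t=37: SET p = 47): {p=47, q=10}

Answer: {p=47, q=10}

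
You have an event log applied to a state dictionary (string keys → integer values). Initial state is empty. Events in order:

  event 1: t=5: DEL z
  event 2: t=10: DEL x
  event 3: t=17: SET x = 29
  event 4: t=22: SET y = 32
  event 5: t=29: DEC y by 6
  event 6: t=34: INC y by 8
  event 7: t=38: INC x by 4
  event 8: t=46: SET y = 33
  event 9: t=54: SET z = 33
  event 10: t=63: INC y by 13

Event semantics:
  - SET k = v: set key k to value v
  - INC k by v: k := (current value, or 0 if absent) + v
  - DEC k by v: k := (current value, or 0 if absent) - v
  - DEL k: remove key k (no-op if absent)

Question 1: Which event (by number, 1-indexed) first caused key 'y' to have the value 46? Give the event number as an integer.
Answer: 10

Derivation:
Looking for first event where y becomes 46:
  event 4: y = 32
  event 5: y = 26
  event 6: y = 34
  event 7: y = 34
  event 8: y = 33
  event 9: y = 33
  event 10: y 33 -> 46  <-- first match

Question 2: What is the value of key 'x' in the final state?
Answer: 33

Derivation:
Track key 'x' through all 10 events:
  event 1 (t=5: DEL z): x unchanged
  event 2 (t=10: DEL x): x (absent) -> (absent)
  event 3 (t=17: SET x = 29): x (absent) -> 29
  event 4 (t=22: SET y = 32): x unchanged
  event 5 (t=29: DEC y by 6): x unchanged
  event 6 (t=34: INC y by 8): x unchanged
  event 7 (t=38: INC x by 4): x 29 -> 33
  event 8 (t=46: SET y = 33): x unchanged
  event 9 (t=54: SET z = 33): x unchanged
  event 10 (t=63: INC y by 13): x unchanged
Final: x = 33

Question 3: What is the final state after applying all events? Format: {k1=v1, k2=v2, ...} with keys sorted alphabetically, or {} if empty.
  after event 1 (t=5: DEL z): {}
  after event 2 (t=10: DEL x): {}
  after event 3 (t=17: SET x = 29): {x=29}
  after event 4 (t=22: SET y = 32): {x=29, y=32}
  after event 5 (t=29: DEC y by 6): {x=29, y=26}
  after event 6 (t=34: INC y by 8): {x=29, y=34}
  after event 7 (t=38: INC x by 4): {x=33, y=34}
  after event 8 (t=46: SET y = 33): {x=33, y=33}
  after event 9 (t=54: SET z = 33): {x=33, y=33, z=33}
  after event 10 (t=63: INC y by 13): {x=33, y=46, z=33}

Answer: {x=33, y=46, z=33}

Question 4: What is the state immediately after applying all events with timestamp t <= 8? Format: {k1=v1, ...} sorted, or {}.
Answer: {}

Derivation:
Apply events with t <= 8 (1 events):
  after event 1 (t=5: DEL z): {}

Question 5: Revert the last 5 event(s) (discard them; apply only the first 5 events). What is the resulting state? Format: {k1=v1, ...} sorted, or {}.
Keep first 5 events (discard last 5):
  after event 1 (t=5: DEL z): {}
  after event 2 (t=10: DEL x): {}
  after event 3 (t=17: SET x = 29): {x=29}
  after event 4 (t=22: SET y = 32): {x=29, y=32}
  after event 5 (t=29: DEC y by 6): {x=29, y=26}

Answer: {x=29, y=26}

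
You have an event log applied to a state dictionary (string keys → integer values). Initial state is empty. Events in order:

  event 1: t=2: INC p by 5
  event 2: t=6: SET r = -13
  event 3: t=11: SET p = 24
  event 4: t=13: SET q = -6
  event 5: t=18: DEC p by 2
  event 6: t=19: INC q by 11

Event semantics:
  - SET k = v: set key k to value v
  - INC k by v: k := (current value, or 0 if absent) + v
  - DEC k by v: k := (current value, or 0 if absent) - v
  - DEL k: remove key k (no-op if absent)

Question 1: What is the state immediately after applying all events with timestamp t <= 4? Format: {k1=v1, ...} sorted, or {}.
Apply events with t <= 4 (1 events):
  after event 1 (t=2: INC p by 5): {p=5}

Answer: {p=5}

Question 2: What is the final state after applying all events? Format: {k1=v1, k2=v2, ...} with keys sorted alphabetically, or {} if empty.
Answer: {p=22, q=5, r=-13}

Derivation:
  after event 1 (t=2: INC p by 5): {p=5}
  after event 2 (t=6: SET r = -13): {p=5, r=-13}
  after event 3 (t=11: SET p = 24): {p=24, r=-13}
  after event 4 (t=13: SET q = -6): {p=24, q=-6, r=-13}
  after event 5 (t=18: DEC p by 2): {p=22, q=-6, r=-13}
  after event 6 (t=19: INC q by 11): {p=22, q=5, r=-13}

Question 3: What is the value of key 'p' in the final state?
Answer: 22

Derivation:
Track key 'p' through all 6 events:
  event 1 (t=2: INC p by 5): p (absent) -> 5
  event 2 (t=6: SET r = -13): p unchanged
  event 3 (t=11: SET p = 24): p 5 -> 24
  event 4 (t=13: SET q = -6): p unchanged
  event 5 (t=18: DEC p by 2): p 24 -> 22
  event 6 (t=19: INC q by 11): p unchanged
Final: p = 22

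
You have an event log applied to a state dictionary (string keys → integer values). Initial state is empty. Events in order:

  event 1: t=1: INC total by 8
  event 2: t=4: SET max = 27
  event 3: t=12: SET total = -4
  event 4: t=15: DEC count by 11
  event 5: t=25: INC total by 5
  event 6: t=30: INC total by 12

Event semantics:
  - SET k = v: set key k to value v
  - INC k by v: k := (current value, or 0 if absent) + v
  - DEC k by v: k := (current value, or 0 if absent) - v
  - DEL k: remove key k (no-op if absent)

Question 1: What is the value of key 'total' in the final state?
Answer: 13

Derivation:
Track key 'total' through all 6 events:
  event 1 (t=1: INC total by 8): total (absent) -> 8
  event 2 (t=4: SET max = 27): total unchanged
  event 3 (t=12: SET total = -4): total 8 -> -4
  event 4 (t=15: DEC count by 11): total unchanged
  event 5 (t=25: INC total by 5): total -4 -> 1
  event 6 (t=30: INC total by 12): total 1 -> 13
Final: total = 13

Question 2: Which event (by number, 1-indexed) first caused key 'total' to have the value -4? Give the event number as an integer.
Looking for first event where total becomes -4:
  event 1: total = 8
  event 2: total = 8
  event 3: total 8 -> -4  <-- first match

Answer: 3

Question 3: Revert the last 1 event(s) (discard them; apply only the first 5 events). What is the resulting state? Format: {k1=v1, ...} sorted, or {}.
Keep first 5 events (discard last 1):
  after event 1 (t=1: INC total by 8): {total=8}
  after event 2 (t=4: SET max = 27): {max=27, total=8}
  after event 3 (t=12: SET total = -4): {max=27, total=-4}
  after event 4 (t=15: DEC count by 11): {count=-11, max=27, total=-4}
  after event 5 (t=25: INC total by 5): {count=-11, max=27, total=1}

Answer: {count=-11, max=27, total=1}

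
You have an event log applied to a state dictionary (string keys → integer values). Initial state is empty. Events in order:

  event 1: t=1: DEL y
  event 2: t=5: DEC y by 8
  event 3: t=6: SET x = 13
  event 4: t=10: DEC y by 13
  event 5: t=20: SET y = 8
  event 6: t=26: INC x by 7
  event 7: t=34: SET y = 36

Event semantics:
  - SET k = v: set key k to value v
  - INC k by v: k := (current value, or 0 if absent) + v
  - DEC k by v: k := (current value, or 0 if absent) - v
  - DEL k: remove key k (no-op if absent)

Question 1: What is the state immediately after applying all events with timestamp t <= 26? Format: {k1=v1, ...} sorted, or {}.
Apply events with t <= 26 (6 events):
  after event 1 (t=1: DEL y): {}
  after event 2 (t=5: DEC y by 8): {y=-8}
  after event 3 (t=6: SET x = 13): {x=13, y=-8}
  after event 4 (t=10: DEC y by 13): {x=13, y=-21}
  after event 5 (t=20: SET y = 8): {x=13, y=8}
  after event 6 (t=26: INC x by 7): {x=20, y=8}

Answer: {x=20, y=8}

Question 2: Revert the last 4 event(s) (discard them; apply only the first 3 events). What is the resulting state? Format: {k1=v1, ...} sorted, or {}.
Answer: {x=13, y=-8}

Derivation:
Keep first 3 events (discard last 4):
  after event 1 (t=1: DEL y): {}
  after event 2 (t=5: DEC y by 8): {y=-8}
  after event 3 (t=6: SET x = 13): {x=13, y=-8}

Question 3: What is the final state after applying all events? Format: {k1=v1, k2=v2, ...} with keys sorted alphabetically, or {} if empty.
Answer: {x=20, y=36}

Derivation:
  after event 1 (t=1: DEL y): {}
  after event 2 (t=5: DEC y by 8): {y=-8}
  after event 3 (t=6: SET x = 13): {x=13, y=-8}
  after event 4 (t=10: DEC y by 13): {x=13, y=-21}
  after event 5 (t=20: SET y = 8): {x=13, y=8}
  after event 6 (t=26: INC x by 7): {x=20, y=8}
  after event 7 (t=34: SET y = 36): {x=20, y=36}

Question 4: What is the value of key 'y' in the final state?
Answer: 36

Derivation:
Track key 'y' through all 7 events:
  event 1 (t=1: DEL y): y (absent) -> (absent)
  event 2 (t=5: DEC y by 8): y (absent) -> -8
  event 3 (t=6: SET x = 13): y unchanged
  event 4 (t=10: DEC y by 13): y -8 -> -21
  event 5 (t=20: SET y = 8): y -21 -> 8
  event 6 (t=26: INC x by 7): y unchanged
  event 7 (t=34: SET y = 36): y 8 -> 36
Final: y = 36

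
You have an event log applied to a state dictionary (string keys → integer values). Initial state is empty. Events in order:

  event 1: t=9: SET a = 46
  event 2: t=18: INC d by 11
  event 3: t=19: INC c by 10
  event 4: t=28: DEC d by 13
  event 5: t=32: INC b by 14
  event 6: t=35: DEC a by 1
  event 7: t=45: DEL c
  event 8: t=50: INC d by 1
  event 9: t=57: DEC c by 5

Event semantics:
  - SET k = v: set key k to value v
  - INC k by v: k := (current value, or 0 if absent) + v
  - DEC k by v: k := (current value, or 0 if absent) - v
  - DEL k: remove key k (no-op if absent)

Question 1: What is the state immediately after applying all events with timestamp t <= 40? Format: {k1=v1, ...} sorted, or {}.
Apply events with t <= 40 (6 events):
  after event 1 (t=9: SET a = 46): {a=46}
  after event 2 (t=18: INC d by 11): {a=46, d=11}
  after event 3 (t=19: INC c by 10): {a=46, c=10, d=11}
  after event 4 (t=28: DEC d by 13): {a=46, c=10, d=-2}
  after event 5 (t=32: INC b by 14): {a=46, b=14, c=10, d=-2}
  after event 6 (t=35: DEC a by 1): {a=45, b=14, c=10, d=-2}

Answer: {a=45, b=14, c=10, d=-2}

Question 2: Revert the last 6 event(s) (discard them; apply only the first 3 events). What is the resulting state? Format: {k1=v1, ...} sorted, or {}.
Answer: {a=46, c=10, d=11}

Derivation:
Keep first 3 events (discard last 6):
  after event 1 (t=9: SET a = 46): {a=46}
  after event 2 (t=18: INC d by 11): {a=46, d=11}
  after event 3 (t=19: INC c by 10): {a=46, c=10, d=11}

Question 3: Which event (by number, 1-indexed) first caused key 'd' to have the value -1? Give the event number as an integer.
Answer: 8

Derivation:
Looking for first event where d becomes -1:
  event 2: d = 11
  event 3: d = 11
  event 4: d = -2
  event 5: d = -2
  event 6: d = -2
  event 7: d = -2
  event 8: d -2 -> -1  <-- first match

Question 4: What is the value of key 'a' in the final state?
Track key 'a' through all 9 events:
  event 1 (t=9: SET a = 46): a (absent) -> 46
  event 2 (t=18: INC d by 11): a unchanged
  event 3 (t=19: INC c by 10): a unchanged
  event 4 (t=28: DEC d by 13): a unchanged
  event 5 (t=32: INC b by 14): a unchanged
  event 6 (t=35: DEC a by 1): a 46 -> 45
  event 7 (t=45: DEL c): a unchanged
  event 8 (t=50: INC d by 1): a unchanged
  event 9 (t=57: DEC c by 5): a unchanged
Final: a = 45

Answer: 45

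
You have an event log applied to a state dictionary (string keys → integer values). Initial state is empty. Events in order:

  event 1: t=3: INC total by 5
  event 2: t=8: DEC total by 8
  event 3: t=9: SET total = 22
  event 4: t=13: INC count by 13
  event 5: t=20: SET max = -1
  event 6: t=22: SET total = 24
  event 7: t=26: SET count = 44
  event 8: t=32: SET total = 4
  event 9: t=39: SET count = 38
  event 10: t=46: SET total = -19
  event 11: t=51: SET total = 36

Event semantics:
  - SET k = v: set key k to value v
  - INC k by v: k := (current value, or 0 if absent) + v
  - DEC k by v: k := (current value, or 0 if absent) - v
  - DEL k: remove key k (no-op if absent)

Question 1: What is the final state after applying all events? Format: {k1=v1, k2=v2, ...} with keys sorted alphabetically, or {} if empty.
  after event 1 (t=3: INC total by 5): {total=5}
  after event 2 (t=8: DEC total by 8): {total=-3}
  after event 3 (t=9: SET total = 22): {total=22}
  after event 4 (t=13: INC count by 13): {count=13, total=22}
  after event 5 (t=20: SET max = -1): {count=13, max=-1, total=22}
  after event 6 (t=22: SET total = 24): {count=13, max=-1, total=24}
  after event 7 (t=26: SET count = 44): {count=44, max=-1, total=24}
  after event 8 (t=32: SET total = 4): {count=44, max=-1, total=4}
  after event 9 (t=39: SET count = 38): {count=38, max=-1, total=4}
  after event 10 (t=46: SET total = -19): {count=38, max=-1, total=-19}
  after event 11 (t=51: SET total = 36): {count=38, max=-1, total=36}

Answer: {count=38, max=-1, total=36}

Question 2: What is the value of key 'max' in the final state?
Track key 'max' through all 11 events:
  event 1 (t=3: INC total by 5): max unchanged
  event 2 (t=8: DEC total by 8): max unchanged
  event 3 (t=9: SET total = 22): max unchanged
  event 4 (t=13: INC count by 13): max unchanged
  event 5 (t=20: SET max = -1): max (absent) -> -1
  event 6 (t=22: SET total = 24): max unchanged
  event 7 (t=26: SET count = 44): max unchanged
  event 8 (t=32: SET total = 4): max unchanged
  event 9 (t=39: SET count = 38): max unchanged
  event 10 (t=46: SET total = -19): max unchanged
  event 11 (t=51: SET total = 36): max unchanged
Final: max = -1

Answer: -1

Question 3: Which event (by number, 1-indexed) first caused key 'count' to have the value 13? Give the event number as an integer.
Looking for first event where count becomes 13:
  event 4: count (absent) -> 13  <-- first match

Answer: 4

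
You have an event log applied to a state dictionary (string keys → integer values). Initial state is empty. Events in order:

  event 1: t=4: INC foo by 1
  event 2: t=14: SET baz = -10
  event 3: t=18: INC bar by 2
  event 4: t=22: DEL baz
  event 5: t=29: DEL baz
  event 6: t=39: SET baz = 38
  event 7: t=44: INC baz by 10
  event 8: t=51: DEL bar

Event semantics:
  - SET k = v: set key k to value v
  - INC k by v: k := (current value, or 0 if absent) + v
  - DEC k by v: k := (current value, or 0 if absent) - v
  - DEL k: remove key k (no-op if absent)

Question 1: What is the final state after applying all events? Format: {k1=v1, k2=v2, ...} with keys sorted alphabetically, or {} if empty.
  after event 1 (t=4: INC foo by 1): {foo=1}
  after event 2 (t=14: SET baz = -10): {baz=-10, foo=1}
  after event 3 (t=18: INC bar by 2): {bar=2, baz=-10, foo=1}
  after event 4 (t=22: DEL baz): {bar=2, foo=1}
  after event 5 (t=29: DEL baz): {bar=2, foo=1}
  after event 6 (t=39: SET baz = 38): {bar=2, baz=38, foo=1}
  after event 7 (t=44: INC baz by 10): {bar=2, baz=48, foo=1}
  after event 8 (t=51: DEL bar): {baz=48, foo=1}

Answer: {baz=48, foo=1}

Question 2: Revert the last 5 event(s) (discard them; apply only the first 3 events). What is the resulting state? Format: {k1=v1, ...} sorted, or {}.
Answer: {bar=2, baz=-10, foo=1}

Derivation:
Keep first 3 events (discard last 5):
  after event 1 (t=4: INC foo by 1): {foo=1}
  after event 2 (t=14: SET baz = -10): {baz=-10, foo=1}
  after event 3 (t=18: INC bar by 2): {bar=2, baz=-10, foo=1}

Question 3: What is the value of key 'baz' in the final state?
Answer: 48

Derivation:
Track key 'baz' through all 8 events:
  event 1 (t=4: INC foo by 1): baz unchanged
  event 2 (t=14: SET baz = -10): baz (absent) -> -10
  event 3 (t=18: INC bar by 2): baz unchanged
  event 4 (t=22: DEL baz): baz -10 -> (absent)
  event 5 (t=29: DEL baz): baz (absent) -> (absent)
  event 6 (t=39: SET baz = 38): baz (absent) -> 38
  event 7 (t=44: INC baz by 10): baz 38 -> 48
  event 8 (t=51: DEL bar): baz unchanged
Final: baz = 48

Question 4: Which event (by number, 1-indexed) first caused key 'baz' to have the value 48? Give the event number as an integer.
Looking for first event where baz becomes 48:
  event 2: baz = -10
  event 3: baz = -10
  event 4: baz = (absent)
  event 6: baz = 38
  event 7: baz 38 -> 48  <-- first match

Answer: 7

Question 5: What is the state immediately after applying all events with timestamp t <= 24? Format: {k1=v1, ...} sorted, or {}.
Answer: {bar=2, foo=1}

Derivation:
Apply events with t <= 24 (4 events):
  after event 1 (t=4: INC foo by 1): {foo=1}
  after event 2 (t=14: SET baz = -10): {baz=-10, foo=1}
  after event 3 (t=18: INC bar by 2): {bar=2, baz=-10, foo=1}
  after event 4 (t=22: DEL baz): {bar=2, foo=1}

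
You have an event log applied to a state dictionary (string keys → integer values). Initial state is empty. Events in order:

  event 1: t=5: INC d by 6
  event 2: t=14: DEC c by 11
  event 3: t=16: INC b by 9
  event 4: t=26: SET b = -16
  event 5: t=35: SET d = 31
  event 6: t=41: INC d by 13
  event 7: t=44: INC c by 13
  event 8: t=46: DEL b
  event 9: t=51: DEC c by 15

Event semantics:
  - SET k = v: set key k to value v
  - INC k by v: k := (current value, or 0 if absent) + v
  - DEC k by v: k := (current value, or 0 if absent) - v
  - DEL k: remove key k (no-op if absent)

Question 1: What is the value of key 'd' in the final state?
Track key 'd' through all 9 events:
  event 1 (t=5: INC d by 6): d (absent) -> 6
  event 2 (t=14: DEC c by 11): d unchanged
  event 3 (t=16: INC b by 9): d unchanged
  event 4 (t=26: SET b = -16): d unchanged
  event 5 (t=35: SET d = 31): d 6 -> 31
  event 6 (t=41: INC d by 13): d 31 -> 44
  event 7 (t=44: INC c by 13): d unchanged
  event 8 (t=46: DEL b): d unchanged
  event 9 (t=51: DEC c by 15): d unchanged
Final: d = 44

Answer: 44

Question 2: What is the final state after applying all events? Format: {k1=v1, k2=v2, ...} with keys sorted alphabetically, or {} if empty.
  after event 1 (t=5: INC d by 6): {d=6}
  after event 2 (t=14: DEC c by 11): {c=-11, d=6}
  after event 3 (t=16: INC b by 9): {b=9, c=-11, d=6}
  after event 4 (t=26: SET b = -16): {b=-16, c=-11, d=6}
  after event 5 (t=35: SET d = 31): {b=-16, c=-11, d=31}
  after event 6 (t=41: INC d by 13): {b=-16, c=-11, d=44}
  after event 7 (t=44: INC c by 13): {b=-16, c=2, d=44}
  after event 8 (t=46: DEL b): {c=2, d=44}
  after event 9 (t=51: DEC c by 15): {c=-13, d=44}

Answer: {c=-13, d=44}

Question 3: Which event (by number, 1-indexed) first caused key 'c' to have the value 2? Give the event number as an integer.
Answer: 7

Derivation:
Looking for first event where c becomes 2:
  event 2: c = -11
  event 3: c = -11
  event 4: c = -11
  event 5: c = -11
  event 6: c = -11
  event 7: c -11 -> 2  <-- first match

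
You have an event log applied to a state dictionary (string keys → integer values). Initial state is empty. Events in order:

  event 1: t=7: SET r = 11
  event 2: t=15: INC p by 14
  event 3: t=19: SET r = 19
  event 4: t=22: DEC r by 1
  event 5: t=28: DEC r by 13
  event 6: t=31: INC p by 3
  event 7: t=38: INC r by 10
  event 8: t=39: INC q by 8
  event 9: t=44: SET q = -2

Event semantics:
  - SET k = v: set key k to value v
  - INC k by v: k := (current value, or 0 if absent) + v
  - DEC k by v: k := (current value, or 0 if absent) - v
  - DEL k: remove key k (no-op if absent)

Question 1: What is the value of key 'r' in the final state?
Track key 'r' through all 9 events:
  event 1 (t=7: SET r = 11): r (absent) -> 11
  event 2 (t=15: INC p by 14): r unchanged
  event 3 (t=19: SET r = 19): r 11 -> 19
  event 4 (t=22: DEC r by 1): r 19 -> 18
  event 5 (t=28: DEC r by 13): r 18 -> 5
  event 6 (t=31: INC p by 3): r unchanged
  event 7 (t=38: INC r by 10): r 5 -> 15
  event 8 (t=39: INC q by 8): r unchanged
  event 9 (t=44: SET q = -2): r unchanged
Final: r = 15

Answer: 15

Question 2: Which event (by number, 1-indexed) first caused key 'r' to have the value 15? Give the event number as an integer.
Answer: 7

Derivation:
Looking for first event where r becomes 15:
  event 1: r = 11
  event 2: r = 11
  event 3: r = 19
  event 4: r = 18
  event 5: r = 5
  event 6: r = 5
  event 7: r 5 -> 15  <-- first match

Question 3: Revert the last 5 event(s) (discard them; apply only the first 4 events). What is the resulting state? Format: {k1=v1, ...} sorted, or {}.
Keep first 4 events (discard last 5):
  after event 1 (t=7: SET r = 11): {r=11}
  after event 2 (t=15: INC p by 14): {p=14, r=11}
  after event 3 (t=19: SET r = 19): {p=14, r=19}
  after event 4 (t=22: DEC r by 1): {p=14, r=18}

Answer: {p=14, r=18}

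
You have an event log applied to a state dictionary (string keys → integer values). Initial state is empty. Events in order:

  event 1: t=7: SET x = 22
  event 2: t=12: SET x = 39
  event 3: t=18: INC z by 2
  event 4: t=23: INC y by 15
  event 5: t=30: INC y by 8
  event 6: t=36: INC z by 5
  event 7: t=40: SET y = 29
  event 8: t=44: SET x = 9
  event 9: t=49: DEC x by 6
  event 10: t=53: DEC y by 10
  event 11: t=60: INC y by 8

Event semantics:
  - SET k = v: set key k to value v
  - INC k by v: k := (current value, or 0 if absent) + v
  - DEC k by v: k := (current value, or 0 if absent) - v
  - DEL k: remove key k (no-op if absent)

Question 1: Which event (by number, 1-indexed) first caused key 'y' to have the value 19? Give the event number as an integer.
Looking for first event where y becomes 19:
  event 4: y = 15
  event 5: y = 23
  event 6: y = 23
  event 7: y = 29
  event 8: y = 29
  event 9: y = 29
  event 10: y 29 -> 19  <-- first match

Answer: 10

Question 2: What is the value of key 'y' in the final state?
Track key 'y' through all 11 events:
  event 1 (t=7: SET x = 22): y unchanged
  event 2 (t=12: SET x = 39): y unchanged
  event 3 (t=18: INC z by 2): y unchanged
  event 4 (t=23: INC y by 15): y (absent) -> 15
  event 5 (t=30: INC y by 8): y 15 -> 23
  event 6 (t=36: INC z by 5): y unchanged
  event 7 (t=40: SET y = 29): y 23 -> 29
  event 8 (t=44: SET x = 9): y unchanged
  event 9 (t=49: DEC x by 6): y unchanged
  event 10 (t=53: DEC y by 10): y 29 -> 19
  event 11 (t=60: INC y by 8): y 19 -> 27
Final: y = 27

Answer: 27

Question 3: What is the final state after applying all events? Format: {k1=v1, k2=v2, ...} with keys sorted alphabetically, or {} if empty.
Answer: {x=3, y=27, z=7}

Derivation:
  after event 1 (t=7: SET x = 22): {x=22}
  after event 2 (t=12: SET x = 39): {x=39}
  after event 3 (t=18: INC z by 2): {x=39, z=2}
  after event 4 (t=23: INC y by 15): {x=39, y=15, z=2}
  after event 5 (t=30: INC y by 8): {x=39, y=23, z=2}
  after event 6 (t=36: INC z by 5): {x=39, y=23, z=7}
  after event 7 (t=40: SET y = 29): {x=39, y=29, z=7}
  after event 8 (t=44: SET x = 9): {x=9, y=29, z=7}
  after event 9 (t=49: DEC x by 6): {x=3, y=29, z=7}
  after event 10 (t=53: DEC y by 10): {x=3, y=19, z=7}
  after event 11 (t=60: INC y by 8): {x=3, y=27, z=7}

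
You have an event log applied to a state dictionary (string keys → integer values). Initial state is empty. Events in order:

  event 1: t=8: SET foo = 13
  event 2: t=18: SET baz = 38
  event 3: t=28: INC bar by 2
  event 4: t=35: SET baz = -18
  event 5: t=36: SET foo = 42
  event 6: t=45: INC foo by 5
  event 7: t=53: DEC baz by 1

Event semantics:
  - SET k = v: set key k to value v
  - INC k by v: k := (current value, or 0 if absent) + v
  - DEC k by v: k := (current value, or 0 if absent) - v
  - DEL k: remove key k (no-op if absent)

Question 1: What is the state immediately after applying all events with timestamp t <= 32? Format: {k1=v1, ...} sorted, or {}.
Answer: {bar=2, baz=38, foo=13}

Derivation:
Apply events with t <= 32 (3 events):
  after event 1 (t=8: SET foo = 13): {foo=13}
  after event 2 (t=18: SET baz = 38): {baz=38, foo=13}
  after event 3 (t=28: INC bar by 2): {bar=2, baz=38, foo=13}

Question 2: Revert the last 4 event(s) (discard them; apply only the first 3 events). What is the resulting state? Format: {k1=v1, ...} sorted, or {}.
Keep first 3 events (discard last 4):
  after event 1 (t=8: SET foo = 13): {foo=13}
  after event 2 (t=18: SET baz = 38): {baz=38, foo=13}
  after event 3 (t=28: INC bar by 2): {bar=2, baz=38, foo=13}

Answer: {bar=2, baz=38, foo=13}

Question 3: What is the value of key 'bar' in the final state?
Track key 'bar' through all 7 events:
  event 1 (t=8: SET foo = 13): bar unchanged
  event 2 (t=18: SET baz = 38): bar unchanged
  event 3 (t=28: INC bar by 2): bar (absent) -> 2
  event 4 (t=35: SET baz = -18): bar unchanged
  event 5 (t=36: SET foo = 42): bar unchanged
  event 6 (t=45: INC foo by 5): bar unchanged
  event 7 (t=53: DEC baz by 1): bar unchanged
Final: bar = 2

Answer: 2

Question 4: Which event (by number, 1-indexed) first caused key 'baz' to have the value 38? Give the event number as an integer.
Looking for first event where baz becomes 38:
  event 2: baz (absent) -> 38  <-- first match

Answer: 2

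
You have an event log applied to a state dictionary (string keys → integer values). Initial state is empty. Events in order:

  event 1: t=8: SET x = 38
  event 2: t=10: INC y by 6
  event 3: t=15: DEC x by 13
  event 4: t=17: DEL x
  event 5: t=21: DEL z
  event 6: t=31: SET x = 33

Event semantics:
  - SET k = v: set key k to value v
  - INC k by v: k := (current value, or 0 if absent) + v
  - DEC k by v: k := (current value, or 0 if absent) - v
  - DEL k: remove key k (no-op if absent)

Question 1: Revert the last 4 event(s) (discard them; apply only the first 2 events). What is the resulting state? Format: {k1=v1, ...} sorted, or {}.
Keep first 2 events (discard last 4):
  after event 1 (t=8: SET x = 38): {x=38}
  after event 2 (t=10: INC y by 6): {x=38, y=6}

Answer: {x=38, y=6}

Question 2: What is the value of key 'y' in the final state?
Track key 'y' through all 6 events:
  event 1 (t=8: SET x = 38): y unchanged
  event 2 (t=10: INC y by 6): y (absent) -> 6
  event 3 (t=15: DEC x by 13): y unchanged
  event 4 (t=17: DEL x): y unchanged
  event 5 (t=21: DEL z): y unchanged
  event 6 (t=31: SET x = 33): y unchanged
Final: y = 6

Answer: 6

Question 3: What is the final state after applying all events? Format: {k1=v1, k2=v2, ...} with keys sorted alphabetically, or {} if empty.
Answer: {x=33, y=6}

Derivation:
  after event 1 (t=8: SET x = 38): {x=38}
  after event 2 (t=10: INC y by 6): {x=38, y=6}
  after event 3 (t=15: DEC x by 13): {x=25, y=6}
  after event 4 (t=17: DEL x): {y=6}
  after event 5 (t=21: DEL z): {y=6}
  after event 6 (t=31: SET x = 33): {x=33, y=6}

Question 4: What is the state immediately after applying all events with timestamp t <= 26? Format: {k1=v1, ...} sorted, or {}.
Answer: {y=6}

Derivation:
Apply events with t <= 26 (5 events):
  after event 1 (t=8: SET x = 38): {x=38}
  after event 2 (t=10: INC y by 6): {x=38, y=6}
  after event 3 (t=15: DEC x by 13): {x=25, y=6}
  after event 4 (t=17: DEL x): {y=6}
  after event 5 (t=21: DEL z): {y=6}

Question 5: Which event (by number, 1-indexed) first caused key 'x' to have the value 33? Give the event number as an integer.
Answer: 6

Derivation:
Looking for first event where x becomes 33:
  event 1: x = 38
  event 2: x = 38
  event 3: x = 25
  event 4: x = (absent)
  event 6: x (absent) -> 33  <-- first match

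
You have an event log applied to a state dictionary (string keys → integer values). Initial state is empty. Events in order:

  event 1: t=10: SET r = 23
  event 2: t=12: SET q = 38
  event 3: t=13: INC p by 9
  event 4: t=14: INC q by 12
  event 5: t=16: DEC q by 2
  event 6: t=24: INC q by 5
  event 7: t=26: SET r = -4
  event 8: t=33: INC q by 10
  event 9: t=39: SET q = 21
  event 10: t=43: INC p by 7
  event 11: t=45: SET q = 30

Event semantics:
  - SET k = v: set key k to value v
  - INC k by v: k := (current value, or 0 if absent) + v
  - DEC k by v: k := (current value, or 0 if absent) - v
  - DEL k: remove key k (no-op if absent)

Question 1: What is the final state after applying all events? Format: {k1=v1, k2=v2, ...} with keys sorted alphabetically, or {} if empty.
Answer: {p=16, q=30, r=-4}

Derivation:
  after event 1 (t=10: SET r = 23): {r=23}
  after event 2 (t=12: SET q = 38): {q=38, r=23}
  after event 3 (t=13: INC p by 9): {p=9, q=38, r=23}
  after event 4 (t=14: INC q by 12): {p=9, q=50, r=23}
  after event 5 (t=16: DEC q by 2): {p=9, q=48, r=23}
  after event 6 (t=24: INC q by 5): {p=9, q=53, r=23}
  after event 7 (t=26: SET r = -4): {p=9, q=53, r=-4}
  after event 8 (t=33: INC q by 10): {p=9, q=63, r=-4}
  after event 9 (t=39: SET q = 21): {p=9, q=21, r=-4}
  after event 10 (t=43: INC p by 7): {p=16, q=21, r=-4}
  after event 11 (t=45: SET q = 30): {p=16, q=30, r=-4}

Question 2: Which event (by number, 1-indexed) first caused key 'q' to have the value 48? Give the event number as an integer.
Answer: 5

Derivation:
Looking for first event where q becomes 48:
  event 2: q = 38
  event 3: q = 38
  event 4: q = 50
  event 5: q 50 -> 48  <-- first match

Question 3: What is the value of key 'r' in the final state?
Track key 'r' through all 11 events:
  event 1 (t=10: SET r = 23): r (absent) -> 23
  event 2 (t=12: SET q = 38): r unchanged
  event 3 (t=13: INC p by 9): r unchanged
  event 4 (t=14: INC q by 12): r unchanged
  event 5 (t=16: DEC q by 2): r unchanged
  event 6 (t=24: INC q by 5): r unchanged
  event 7 (t=26: SET r = -4): r 23 -> -4
  event 8 (t=33: INC q by 10): r unchanged
  event 9 (t=39: SET q = 21): r unchanged
  event 10 (t=43: INC p by 7): r unchanged
  event 11 (t=45: SET q = 30): r unchanged
Final: r = -4

Answer: -4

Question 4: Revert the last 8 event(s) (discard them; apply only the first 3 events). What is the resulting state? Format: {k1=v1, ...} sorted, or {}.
Keep first 3 events (discard last 8):
  after event 1 (t=10: SET r = 23): {r=23}
  after event 2 (t=12: SET q = 38): {q=38, r=23}
  after event 3 (t=13: INC p by 9): {p=9, q=38, r=23}

Answer: {p=9, q=38, r=23}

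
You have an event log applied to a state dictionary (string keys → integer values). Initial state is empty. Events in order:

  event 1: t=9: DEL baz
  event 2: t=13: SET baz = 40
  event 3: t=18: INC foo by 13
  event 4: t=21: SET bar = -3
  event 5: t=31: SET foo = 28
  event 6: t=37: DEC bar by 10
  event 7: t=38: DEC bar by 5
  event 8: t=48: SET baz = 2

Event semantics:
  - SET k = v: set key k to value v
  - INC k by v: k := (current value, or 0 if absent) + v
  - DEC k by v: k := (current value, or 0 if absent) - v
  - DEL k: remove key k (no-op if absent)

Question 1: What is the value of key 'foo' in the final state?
Answer: 28

Derivation:
Track key 'foo' through all 8 events:
  event 1 (t=9: DEL baz): foo unchanged
  event 2 (t=13: SET baz = 40): foo unchanged
  event 3 (t=18: INC foo by 13): foo (absent) -> 13
  event 4 (t=21: SET bar = -3): foo unchanged
  event 5 (t=31: SET foo = 28): foo 13 -> 28
  event 6 (t=37: DEC bar by 10): foo unchanged
  event 7 (t=38: DEC bar by 5): foo unchanged
  event 8 (t=48: SET baz = 2): foo unchanged
Final: foo = 28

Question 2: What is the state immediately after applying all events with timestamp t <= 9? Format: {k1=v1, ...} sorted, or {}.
Answer: {}

Derivation:
Apply events with t <= 9 (1 events):
  after event 1 (t=9: DEL baz): {}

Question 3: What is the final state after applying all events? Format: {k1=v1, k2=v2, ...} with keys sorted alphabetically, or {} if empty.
  after event 1 (t=9: DEL baz): {}
  after event 2 (t=13: SET baz = 40): {baz=40}
  after event 3 (t=18: INC foo by 13): {baz=40, foo=13}
  after event 4 (t=21: SET bar = -3): {bar=-3, baz=40, foo=13}
  after event 5 (t=31: SET foo = 28): {bar=-3, baz=40, foo=28}
  after event 6 (t=37: DEC bar by 10): {bar=-13, baz=40, foo=28}
  after event 7 (t=38: DEC bar by 5): {bar=-18, baz=40, foo=28}
  after event 8 (t=48: SET baz = 2): {bar=-18, baz=2, foo=28}

Answer: {bar=-18, baz=2, foo=28}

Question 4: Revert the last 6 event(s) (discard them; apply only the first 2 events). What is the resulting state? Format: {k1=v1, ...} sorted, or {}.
Keep first 2 events (discard last 6):
  after event 1 (t=9: DEL baz): {}
  after event 2 (t=13: SET baz = 40): {baz=40}

Answer: {baz=40}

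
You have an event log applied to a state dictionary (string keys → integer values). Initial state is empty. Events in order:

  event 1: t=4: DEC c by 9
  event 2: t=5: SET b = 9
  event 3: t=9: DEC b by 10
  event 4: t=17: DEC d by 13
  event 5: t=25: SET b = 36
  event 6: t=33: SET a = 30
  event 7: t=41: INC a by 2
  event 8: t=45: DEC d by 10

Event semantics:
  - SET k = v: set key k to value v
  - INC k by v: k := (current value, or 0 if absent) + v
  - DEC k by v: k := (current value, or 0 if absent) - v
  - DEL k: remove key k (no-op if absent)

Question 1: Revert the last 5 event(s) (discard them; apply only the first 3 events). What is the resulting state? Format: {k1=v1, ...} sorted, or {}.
Answer: {b=-1, c=-9}

Derivation:
Keep first 3 events (discard last 5):
  after event 1 (t=4: DEC c by 9): {c=-9}
  after event 2 (t=5: SET b = 9): {b=9, c=-9}
  after event 3 (t=9: DEC b by 10): {b=-1, c=-9}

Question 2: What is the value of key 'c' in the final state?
Answer: -9

Derivation:
Track key 'c' through all 8 events:
  event 1 (t=4: DEC c by 9): c (absent) -> -9
  event 2 (t=5: SET b = 9): c unchanged
  event 3 (t=9: DEC b by 10): c unchanged
  event 4 (t=17: DEC d by 13): c unchanged
  event 5 (t=25: SET b = 36): c unchanged
  event 6 (t=33: SET a = 30): c unchanged
  event 7 (t=41: INC a by 2): c unchanged
  event 8 (t=45: DEC d by 10): c unchanged
Final: c = -9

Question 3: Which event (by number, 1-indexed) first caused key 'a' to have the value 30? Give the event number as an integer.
Answer: 6

Derivation:
Looking for first event where a becomes 30:
  event 6: a (absent) -> 30  <-- first match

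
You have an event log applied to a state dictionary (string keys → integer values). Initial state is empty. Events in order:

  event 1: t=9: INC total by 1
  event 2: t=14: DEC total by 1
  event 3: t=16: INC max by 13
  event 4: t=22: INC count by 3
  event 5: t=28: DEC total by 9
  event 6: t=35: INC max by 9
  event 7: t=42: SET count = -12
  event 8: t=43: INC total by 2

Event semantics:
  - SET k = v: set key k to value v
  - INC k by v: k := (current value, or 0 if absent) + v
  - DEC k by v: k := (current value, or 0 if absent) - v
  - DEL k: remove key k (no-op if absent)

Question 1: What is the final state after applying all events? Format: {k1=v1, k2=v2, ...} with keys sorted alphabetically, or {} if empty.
  after event 1 (t=9: INC total by 1): {total=1}
  after event 2 (t=14: DEC total by 1): {total=0}
  after event 3 (t=16: INC max by 13): {max=13, total=0}
  after event 4 (t=22: INC count by 3): {count=3, max=13, total=0}
  after event 5 (t=28: DEC total by 9): {count=3, max=13, total=-9}
  after event 6 (t=35: INC max by 9): {count=3, max=22, total=-9}
  after event 7 (t=42: SET count = -12): {count=-12, max=22, total=-9}
  after event 8 (t=43: INC total by 2): {count=-12, max=22, total=-7}

Answer: {count=-12, max=22, total=-7}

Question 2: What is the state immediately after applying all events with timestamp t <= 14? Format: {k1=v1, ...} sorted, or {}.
Apply events with t <= 14 (2 events):
  after event 1 (t=9: INC total by 1): {total=1}
  after event 2 (t=14: DEC total by 1): {total=0}

Answer: {total=0}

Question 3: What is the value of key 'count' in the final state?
Track key 'count' through all 8 events:
  event 1 (t=9: INC total by 1): count unchanged
  event 2 (t=14: DEC total by 1): count unchanged
  event 3 (t=16: INC max by 13): count unchanged
  event 4 (t=22: INC count by 3): count (absent) -> 3
  event 5 (t=28: DEC total by 9): count unchanged
  event 6 (t=35: INC max by 9): count unchanged
  event 7 (t=42: SET count = -12): count 3 -> -12
  event 8 (t=43: INC total by 2): count unchanged
Final: count = -12

Answer: -12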